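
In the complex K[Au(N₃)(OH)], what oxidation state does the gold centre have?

1 potassium outside the brackets (+1 each) → the complex ion is 1−.
Ligand charges: 1×OH = -1; 1×N3 = -1; sum -2.
Au + (-2) = 1− ⇒ Au is +1.

+1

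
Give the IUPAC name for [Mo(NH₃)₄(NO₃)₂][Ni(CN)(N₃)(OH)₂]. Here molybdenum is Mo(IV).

tetraamminedinitratomolybdenum(IV) azidocyanodihydroxonickelate(II)

Both ions are complex: the cation is named first with the plain metal name, the anion second with the -ate form; each ion's ligands are alphabetised independently.
Mo is given as +4; the cation's ligand charges sum to -2, so the complex cation is 2+.
A 1:1 salt means the anion carries the equal and opposite charge, 2−.
Anion: ligand charges sum to -4; for the ion to be 2−, Ni = +2.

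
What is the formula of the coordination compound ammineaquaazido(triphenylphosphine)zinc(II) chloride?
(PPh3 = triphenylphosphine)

Ligands: 1 azido (N3, -1), 1 aqua (H2O, neutral), 1 triphenylphosphine (PPh3, neutral), 1 ammine (NH3, neutral). Ligand charge sum = -1.
Charge balance with chloride (-1) requires 1 complex ion per 1 chloride.

[Zn(H2O)(N3)(NH3)(PPh3)]Cl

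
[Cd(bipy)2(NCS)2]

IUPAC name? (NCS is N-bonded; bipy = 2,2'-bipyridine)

bis(2,2'-bipyridine)diisothiocyanatocadmium(II)

There is no counter-ion, so the complex is neutral overall.
Ligand charges: 2×isothiocyanato (-1 each), 2×2,2'-bipyridine (neutral); total -2. So Cd + (-2) = 0, giving Cd = +2.
Ligands are named alphabetically: bipyridine before isothiocyanato.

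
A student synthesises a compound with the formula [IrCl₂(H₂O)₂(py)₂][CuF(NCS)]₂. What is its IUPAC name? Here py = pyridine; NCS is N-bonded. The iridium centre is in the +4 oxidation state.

diaquadichlorobis(pyridine)iridium(IV) fluoroisothiocyanatocuprate(I)

Both ions are complex: the cation is named first with the plain metal name, the anion second with the -ate form; each ion's ligands are alphabetised independently.
Ir is given as +4; the cation's ligand charges sum to -2, so the complex cation is 2+.
With 2 anions per cation, each anion must be 2/2 = 1−.
Anion: ligand charges sum to -2; for the ion to be 1−, Cu = +1.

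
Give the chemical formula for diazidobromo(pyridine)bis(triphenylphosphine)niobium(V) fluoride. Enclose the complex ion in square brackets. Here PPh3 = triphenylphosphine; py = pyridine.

[NbBr(N3)2(PPh3)2(py)]F2

Ligands: 2 triphenylphosphine (PPh3, neutral), 1 bromo (Br, -1), 1 pyridine (py, neutral), 2 azido (N3, -1). Ligand charge sum = -3.
Charge balance with fluoride (-1) requires 1 complex ion per 2 fluoride.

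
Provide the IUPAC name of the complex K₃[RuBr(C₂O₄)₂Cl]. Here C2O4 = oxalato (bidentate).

The 3 potassium counter-ions carry a total charge of +3, so each complex ion is 3−.
Ligand charges: 1×chloro (-1 each), 2×oxalato (-2 each), 1×bromo (-1 each); total -6. So Ru + (-6) = 3−, giving Ru = +3.
Ligands are named alphabetically: bromo before chloro before oxalato.
The complex ion is anionic, so ruthenium takes the -ate form ruthenate(III).

potassium bromochlorodioxalatoruthenate(III)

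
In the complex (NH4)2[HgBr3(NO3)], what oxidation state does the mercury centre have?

+2

2 ammonium outside the brackets (+1 each) → the complex ion is 2−.
Ligand charges: 1×NO3 = -1; 3×Br = -3; sum -4.
Hg + (-4) = 2− ⇒ Hg is +2.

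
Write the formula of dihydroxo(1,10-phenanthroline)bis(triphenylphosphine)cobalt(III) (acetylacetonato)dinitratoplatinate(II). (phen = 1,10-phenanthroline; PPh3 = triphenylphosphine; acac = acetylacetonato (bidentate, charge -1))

Cation [Co…]: ligand charges -2, Co(III) ⇒ ion charge 1+.
Anion [Pt…]: ligand charges -3, Pt(II) ⇒ ion charge 1−.
One 1+ cation balances one 1− anion.

[Co(OH)2(phen)(PPh3)2][Pt(acac)(NO3)2]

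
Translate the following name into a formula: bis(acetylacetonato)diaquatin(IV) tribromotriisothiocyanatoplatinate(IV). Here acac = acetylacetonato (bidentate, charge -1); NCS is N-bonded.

Cation [Sn…]: ligand charges -2, Sn(IV) ⇒ ion charge 2+.
Anion [Pt…]: ligand charges -6, Pt(IV) ⇒ ion charge 2−.
One 2+ cation balances one 2− anion.

[Sn(acac)2(H2O)2][PtBr3(NCS)3]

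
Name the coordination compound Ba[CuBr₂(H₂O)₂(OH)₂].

The 1 barium counter-ion carries a total charge of +2, so each complex ion is 2−.
Ligand charges: 2×aqua (neutral), 2×hydroxo (-1 each), 2×bromo (-1 each); total -4. So Cu + (-4) = 2−, giving Cu = +2.
The complex ion is anionic, so copper takes the -ate form cuprate(II).

barium diaquadibromodihydroxocuprate(II)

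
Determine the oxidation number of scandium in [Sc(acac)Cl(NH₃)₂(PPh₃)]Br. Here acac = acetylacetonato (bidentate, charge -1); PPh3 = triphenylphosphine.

1 bromide outside the brackets (-1 each) → the complex ion is 1+.
Ligand charges: 1×acac = -1; 1×Cl = -1; 1×PPh3 neutral; 2×NH3 neutral; sum -2.
Sc + (-2) = 1+ ⇒ Sc is +3.

+3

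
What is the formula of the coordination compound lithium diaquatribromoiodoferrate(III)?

Ligands: 3 bromo (Br, -1), 1 iodo (I, -1), 2 aqua (H2O, neutral). Ligand charge sum = -4.
With Fe in oxidation state +3, the complex ion is [Fe...]^1−.
Charge balance with lithium (+1) requires 1 complex ion per 1 lithium.

Li[FeBr3(H2O)2I]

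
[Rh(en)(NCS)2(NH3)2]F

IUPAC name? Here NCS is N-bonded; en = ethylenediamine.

diammine(ethylenediamine)diisothiocyanatorhodium(III) fluoride

The 1 fluoride counter-ion carries a total charge of -1, so each complex ion is 1+.
Ligand charges: 2×ammine (neutral), 2×isothiocyanato (-1 each), 1×ethylenediamine (neutral); total -2. So Rh + (-2) = 1+, giving Rh = +3.
Ligands are named alphabetically: ammine before ethylenediamine before isothiocyanato.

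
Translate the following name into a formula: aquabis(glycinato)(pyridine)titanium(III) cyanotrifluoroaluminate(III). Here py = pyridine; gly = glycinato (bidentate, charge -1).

Cation [Ti…]: ligand charges -2, Ti(III) ⇒ ion charge 1+.
Anion [Al…]: ligand charges -4, Al(III) ⇒ ion charge 1−.
One 1+ cation balances one 1− anion.

[Ti(gly)2(H2O)(py)][Al(CN)F3]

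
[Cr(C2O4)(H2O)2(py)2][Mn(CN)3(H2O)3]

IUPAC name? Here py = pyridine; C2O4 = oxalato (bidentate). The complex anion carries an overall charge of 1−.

The complex anion is given as 1−; its ligand charges sum to -3, so Mn = +2.
A 1:1 salt means the cation carries the equal and opposite charge, 1+.
Cation: ligand charges sum to -2; for the ion to be 1+, Cr = +3.

diaquaoxalatobis(pyridine)chromium(III) triaquatricyanomanganate(II)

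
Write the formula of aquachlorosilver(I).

Ligands: 1 aqua (H2O, neutral), 1 chloro (Cl, -1). Ligand charge sum = -1.
With Ag in oxidation state +1, the complex ion is [Ag...].

[AgCl(H2O)]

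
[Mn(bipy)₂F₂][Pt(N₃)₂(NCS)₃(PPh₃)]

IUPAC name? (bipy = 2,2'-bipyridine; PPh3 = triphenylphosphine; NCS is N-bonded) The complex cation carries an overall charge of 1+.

The complex cation is given as 1+; its ligand charges sum to -2, so Mn = +3.
A 1:1 salt means the anion carries the equal and opposite charge, 1−.
Anion: ligand charges sum to -5; for the ion to be 1−, Pt = +4.

bis(2,2'-bipyridine)difluoromanganese(III) diazidotriisothiocyanato(triphenylphosphine)platinate(IV)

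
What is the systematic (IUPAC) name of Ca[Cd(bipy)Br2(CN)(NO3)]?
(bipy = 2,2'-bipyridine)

calcium (2,2'-bipyridine)dibromocyanonitratocadmate(II)

The 1 calcium counter-ion carries a total charge of +2, so each complex ion is 2−.
Ligand charges: 2×bromo (-1 each), 1×nitrato (-1 each), 1×2,2'-bipyridine (neutral), 1×cyano (-1 each); total -4. So Cd + (-4) = 2−, giving Cd = +2.
Ligands are named alphabetically: bipyridine before bromo before cyano before nitrato.
The complex ion is anionic, so cadmium takes the -ate form cadmate(II).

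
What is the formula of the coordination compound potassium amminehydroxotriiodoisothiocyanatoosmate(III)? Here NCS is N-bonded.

K2[OsI3(NCS)(NH3)(OH)]

Ligands: 1 ammine (NH3, neutral), 1 isothiocyanato (NCS, -1), 3 iodo (I, -1), 1 hydroxo (OH, -1). Ligand charge sum = -5.
Charge balance with potassium (+1) requires 1 complex ion per 2 potassium.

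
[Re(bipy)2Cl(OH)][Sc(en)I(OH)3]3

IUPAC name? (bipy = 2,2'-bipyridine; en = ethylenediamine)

bis(2,2'-bipyridine)chlorohydroxorhenium(V) (ethylenediamine)trihydroxoiodoscandate(III)

Both ions are complex: the cation is named first with the plain metal name, the anion second with the -ate form; each ion's ligands are alphabetised independently.
Scandium is always +3 in its complexes; the anion's ligand charges sum to -4, so the complex anion is 1−.
With 3 anions per cation, the cation must be 3×1 = 3+.
Cation: ligand charges sum to -2; for the ion to be 3+, Re = +5.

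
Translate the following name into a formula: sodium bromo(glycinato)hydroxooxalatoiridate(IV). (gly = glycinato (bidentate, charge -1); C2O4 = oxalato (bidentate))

Ligands: 1 glycinato (gly, -1), 1 bromo (Br, -1), 1 hydroxo (OH, -1), 1 oxalato (C2O4, -2). Ligand charge sum = -5.
Charge balance with sodium (+1) requires 1 complex ion per 1 sodium.

Na[IrBr(C2O4)(gly)(OH)]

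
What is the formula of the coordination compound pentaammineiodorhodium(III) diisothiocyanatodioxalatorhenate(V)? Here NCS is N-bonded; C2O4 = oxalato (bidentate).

Cation [Rh…]: ligand charges -1, Rh(III) ⇒ ion charge 2+.
Anion [Re…]: ligand charges -6, Re(V) ⇒ ion charge 1−.

[RhI(NH3)5][Re(C2O4)2(NCS)2]2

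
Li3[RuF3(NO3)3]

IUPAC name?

lithium trifluorotrinitratoruthenate(III)

The 3 lithium counter-ions carry a total charge of +3, so each complex ion is 3−.
Ligand charges: 3×nitrato (-1 each), 3×fluoro (-1 each); total -6. So Ru + (-6) = 3−, giving Ru = +3.
The complex ion is anionic, so ruthenium takes the -ate form ruthenate(III).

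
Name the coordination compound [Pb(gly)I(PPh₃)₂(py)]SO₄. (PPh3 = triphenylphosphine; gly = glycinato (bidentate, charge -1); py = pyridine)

(glycinato)iodo(pyridine)bis(triphenylphosphine)lead(IV) sulfate

The 1 sulfate counter-ion carries a total charge of -2, so each complex ion is 2+.
Ligand charges: 2×triphenylphosphine (neutral), 1×glycinato (-1 each), 1×pyridine (neutral), 1×iodo (-1 each); total -2. So Pb + (-2) = 2+, giving Pb = +4.
Ligands are named alphabetically: glycinato before iodo before pyridine before triphenylphosphine.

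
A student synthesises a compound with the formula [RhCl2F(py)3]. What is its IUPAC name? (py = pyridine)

dichlorofluorotris(pyridine)rhodium(III)

There is no counter-ion, so the complex is neutral overall.
Ligand charges: 1×fluoro (-1 each), 2×chloro (-1 each), 3×pyridine (neutral); total -3. So Rh + (-3) = 0, giving Rh = +3.
Ligands are named alphabetically: chloro before fluoro before pyridine.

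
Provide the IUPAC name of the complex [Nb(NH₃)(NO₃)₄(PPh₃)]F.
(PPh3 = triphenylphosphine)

amminetetranitrato(triphenylphosphine)niobium(V) fluoride

The 1 fluoride counter-ion carries a total charge of -1, so each complex ion is 1+.
Ligand charges: 1×ammine (neutral), 1×triphenylphosphine (neutral), 4×nitrato (-1 each); total -4. So Nb + (-4) = 1+, giving Nb = +5.
Ligands are named alphabetically: ammine before nitrato before triphenylphosphine.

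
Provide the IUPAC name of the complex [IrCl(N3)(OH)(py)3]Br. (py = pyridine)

The 1 bromide counter-ion carries a total charge of -1, so each complex ion is 1+.
Ligand charges: 1×chloro (-1 each), 1×azido (-1 each), 1×hydroxo (-1 each), 3×pyridine (neutral); total -3. So Ir + (-3) = 1+, giving Ir = +4.
Ligands are named alphabetically: azido before chloro before hydroxo before pyridine.

azidochlorohydroxotris(pyridine)iridium(IV) bromide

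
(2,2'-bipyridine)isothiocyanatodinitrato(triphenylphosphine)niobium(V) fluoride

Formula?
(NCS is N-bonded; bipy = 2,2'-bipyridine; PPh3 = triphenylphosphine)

[Nb(bipy)(NCS)(NO3)2(PPh3)]F2

Ligands: 2 nitrato (NO3, -1), 1 isothiocyanato (NCS, -1), 1 2,2'-bipyridine (bipy, neutral), 1 triphenylphosphine (PPh3, neutral). Ligand charge sum = -3.
Charge balance with fluoride (-1) requires 1 complex ion per 2 fluoride.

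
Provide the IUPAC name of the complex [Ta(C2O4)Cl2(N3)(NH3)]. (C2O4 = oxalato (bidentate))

ammineazidodichlorooxalatotantalum(V)

There is no counter-ion, so the complex is neutral overall.
Ligand charges: 1×ammine (neutral), 1×oxalato (-2 each), 2×chloro (-1 each), 1×azido (-1 each); total -5. So Ta + (-5) = 0, giving Ta = +5.
Ligands are named alphabetically: ammine before azido before chloro before oxalato.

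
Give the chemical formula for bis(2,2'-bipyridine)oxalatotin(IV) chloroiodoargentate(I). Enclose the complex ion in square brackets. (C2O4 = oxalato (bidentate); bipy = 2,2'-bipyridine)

Cation [Sn…]: ligand charges -2, Sn(IV) ⇒ ion charge 2+.
Anion [Ag…]: ligand charges -2, Ag(I) ⇒ ion charge 1−.
One 2+ cation requires 2 of the 1− anion.

[Sn(bipy)2(C2O4)][AgClI]2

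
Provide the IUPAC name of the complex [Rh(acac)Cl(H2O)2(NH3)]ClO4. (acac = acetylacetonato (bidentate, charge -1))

The 1 perchlorate counter-ion carries a total charge of -1, so each complex ion is 1+.
Ligand charges: 2×aqua (neutral), 1×chloro (-1 each), 1×acetylacetonato (-1 each), 1×ammine (neutral); total -2. So Rh + (-2) = 1+, giving Rh = +3.
Ligands are named alphabetically: acetylacetonato before ammine before aqua before chloro.

(acetylacetonato)amminediaquachlororhodium(III) perchlorate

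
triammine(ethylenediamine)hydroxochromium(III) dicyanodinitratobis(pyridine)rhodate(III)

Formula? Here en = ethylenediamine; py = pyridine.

[Cr(en)(NH3)3(OH)][Rh(CN)2(NO3)2(py)2]2

Cation [Cr…]: ligand charges -1, Cr(III) ⇒ ion charge 2+.
Anion [Rh…]: ligand charges -4, Rh(III) ⇒ ion charge 1−.
One 2+ cation requires 2 of the 1− anion.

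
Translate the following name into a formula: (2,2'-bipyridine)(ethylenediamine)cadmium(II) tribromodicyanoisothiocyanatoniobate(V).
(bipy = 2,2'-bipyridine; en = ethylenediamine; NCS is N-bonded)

[Cd(bipy)(en)][NbBr3(CN)2(NCS)]2

Cation [Cd…]: ligand charges 0, Cd(II) ⇒ ion charge 2+.
Anion [Nb…]: ligand charges -6, Nb(V) ⇒ ion charge 1−.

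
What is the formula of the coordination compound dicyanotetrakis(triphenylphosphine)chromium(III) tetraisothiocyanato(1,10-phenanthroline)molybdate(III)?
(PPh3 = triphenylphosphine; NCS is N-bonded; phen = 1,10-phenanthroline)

[Cr(CN)2(PPh3)4][Mo(NCS)4(phen)]

Cation [Cr…]: ligand charges -2, Cr(III) ⇒ ion charge 1+.
Anion [Mo…]: ligand charges -4, Mo(III) ⇒ ion charge 1−.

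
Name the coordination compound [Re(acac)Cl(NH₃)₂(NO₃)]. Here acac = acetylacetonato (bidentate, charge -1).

(acetylacetonato)diamminechloronitratorhenium(III)

There is no counter-ion, so the complex is neutral overall.
Ligand charges: 1×acetylacetonato (-1 each), 1×chloro (-1 each), 2×ammine (neutral), 1×nitrato (-1 each); total -3. So Re + (-3) = 0, giving Re = +3.
Ligands are named alphabetically: acetylacetonato before ammine before chloro before nitrato.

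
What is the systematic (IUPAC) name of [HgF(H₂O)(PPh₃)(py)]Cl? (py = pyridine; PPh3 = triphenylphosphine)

The 1 chloride counter-ion carries a total charge of -1, so each complex ion is 1+.
Ligand charges: 1×aqua (neutral), 1×pyridine (neutral), 1×triphenylphosphine (neutral), 1×fluoro (-1 each); total -1. So Hg + (-1) = 1+, giving Hg = +2.
Ligands are named alphabetically: aqua before fluoro before pyridine before triphenylphosphine.

aquafluoro(pyridine)(triphenylphosphine)mercury(II) chloride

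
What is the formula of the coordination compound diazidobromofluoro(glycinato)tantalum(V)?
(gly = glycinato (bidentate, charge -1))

[TaBrF(gly)(N3)2]

Ligands: 1 bromo (Br, -1), 1 fluoro (F, -1), 2 azido (N3, -1), 1 glycinato (gly, -1). Ligand charge sum = -5.
With Ta in oxidation state +5, the complex ion is [Ta...].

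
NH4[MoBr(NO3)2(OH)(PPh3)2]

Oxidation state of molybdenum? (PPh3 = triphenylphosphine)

1 ammonium outside the brackets (+1 each) → the complex ion is 1−.
Ligand charges: 1×Br = -1; 2×NO3 = -2; 2×PPh3 neutral; 1×OH = -1; sum -4.
Mo + (-4) = 1− ⇒ Mo is +3.

+3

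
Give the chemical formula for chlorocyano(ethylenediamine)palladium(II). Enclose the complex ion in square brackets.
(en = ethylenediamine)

[PdCl(CN)(en)]

Ligands: 1 ethylenediamine (en, neutral), 1 cyano (CN, -1), 1 chloro (Cl, -1). Ligand charge sum = -2.
With Pd in oxidation state +2, the complex ion is [Pd...].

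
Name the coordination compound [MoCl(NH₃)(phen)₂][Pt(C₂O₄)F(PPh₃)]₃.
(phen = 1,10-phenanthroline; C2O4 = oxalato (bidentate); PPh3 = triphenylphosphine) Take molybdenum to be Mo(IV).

amminechlorobis(1,10-phenanthroline)molybdenum(IV) fluorooxalato(triphenylphosphine)platinate(II)

Mo is given as +4; the cation's ligand charges sum to -1, so the complex cation is 3+.
With 3 anions per cation, each anion must be 3/3 = 1−.
Anion: ligand charges sum to -3; for the ion to be 1−, Pt = +2.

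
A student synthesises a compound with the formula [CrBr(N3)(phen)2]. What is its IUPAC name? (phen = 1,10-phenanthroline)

azidobromobis(1,10-phenanthroline)chromium(II)

There is no counter-ion, so the complex is neutral overall.
Ligand charges: 2×1,10-phenanthroline (neutral), 1×bromo (-1 each), 1×azido (-1 each); total -2. So Cr + (-2) = 0, giving Cr = +2.
Ligands are named alphabetically: azido before bromo before phenanthroline.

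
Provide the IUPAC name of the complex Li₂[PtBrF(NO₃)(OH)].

lithium bromofluorohydroxonitratoplatinate(II)

The 2 lithium counter-ions carry a total charge of +2, so each complex ion is 2−.
Ligand charges: 1×bromo (-1 each), 1×fluoro (-1 each), 1×nitrato (-1 each), 1×hydroxo (-1 each); total -4. So Pt + (-4) = 2−, giving Pt = +2.
Ligands are named alphabetically: bromo before fluoro before hydroxo before nitrato.
The complex ion is anionic, so platinum takes the -ate form platinate(II).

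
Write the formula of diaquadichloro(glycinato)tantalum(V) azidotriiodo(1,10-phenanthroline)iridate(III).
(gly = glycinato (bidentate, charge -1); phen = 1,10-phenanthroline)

Cation [Ta…]: ligand charges -3, Ta(V) ⇒ ion charge 2+.
Anion [Ir…]: ligand charges -4, Ir(III) ⇒ ion charge 1−.
One 2+ cation requires 2 of the 1− anion.

[TaCl2(gly)(H2O)2][IrI3(N3)(phen)]2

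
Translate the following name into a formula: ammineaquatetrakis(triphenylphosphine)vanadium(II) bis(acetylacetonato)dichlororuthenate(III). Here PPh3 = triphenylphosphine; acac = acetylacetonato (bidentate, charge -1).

Cation [V…]: ligand charges 0, V(II) ⇒ ion charge 2+.
Anion [Ru…]: ligand charges -4, Ru(III) ⇒ ion charge 1−.

[V(H2O)(NH3)(PPh3)4][Ru(acac)2Cl2]2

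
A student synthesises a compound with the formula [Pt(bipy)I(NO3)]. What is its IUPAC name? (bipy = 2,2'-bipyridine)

(2,2'-bipyridine)iodonitratoplatinum(II)

There is no counter-ion, so the complex is neutral overall.
Ligand charges: 1×nitrato (-1 each), 1×2,2'-bipyridine (neutral), 1×iodo (-1 each); total -2. So Pt + (-2) = 0, giving Pt = +2.
Ligands are named alphabetically: bipyridine before iodo before nitrato.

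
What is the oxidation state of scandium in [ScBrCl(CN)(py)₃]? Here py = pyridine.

No counter-ion: the bracketed complex is neutral.
Ligand charges: 1×Br = -1; 1×Cl = -1; 1×CN = -1; 3×py neutral; sum -3.
Sc + (-3) = 0 ⇒ Sc is +3.

+3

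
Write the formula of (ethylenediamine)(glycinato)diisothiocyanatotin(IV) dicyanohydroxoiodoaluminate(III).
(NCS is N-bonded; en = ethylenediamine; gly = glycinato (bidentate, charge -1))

[Sn(en)(gly)(NCS)2][Al(CN)2I(OH)]

Cation [Sn…]: ligand charges -3, Sn(IV) ⇒ ion charge 1+.
Anion [Al…]: ligand charges -4, Al(III) ⇒ ion charge 1−.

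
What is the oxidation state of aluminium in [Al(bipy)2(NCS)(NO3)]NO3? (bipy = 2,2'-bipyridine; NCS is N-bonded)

1 nitrate outside the brackets (-1 each) → the complex ion is 1+.
Ligand charges: 2×bipy neutral; 1×NO3 = -1; 1×NCS = -1; sum -2.
Al + (-2) = 1+ ⇒ Al is +3.

+3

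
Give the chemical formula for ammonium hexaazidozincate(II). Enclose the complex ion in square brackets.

(NH4)4[Zn(N3)6]

Ligands: 6 azido (N3, -1). Ligand charge sum = -6.
With Zn in oxidation state +2, the complex ion is [Zn...]^4−.
Charge balance with ammonium (+1) requires 1 complex ion per 4 ammonium.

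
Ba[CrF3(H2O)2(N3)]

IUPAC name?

barium diaquaazidotrifluorochromate(II)

The 1 barium counter-ion carries a total charge of +2, so each complex ion is 2−.
Ligand charges: 2×aqua (neutral), 1×azido (-1 each), 3×fluoro (-1 each); total -4. So Cr + (-4) = 2−, giving Cr = +2.
The complex ion is anionic, so chromium takes the -ate form chromate(II).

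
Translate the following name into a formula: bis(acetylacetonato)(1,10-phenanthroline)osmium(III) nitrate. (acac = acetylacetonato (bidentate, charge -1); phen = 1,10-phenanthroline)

[Os(acac)2(phen)]NO3

Ligands: 2 acetylacetonato (acac, -1), 1 1,10-phenanthroline (phen, neutral). Ligand charge sum = -2.
With Os in oxidation state +3, the complex ion is [Os...]^1+.
Charge balance with nitrate (-1) requires 1 complex ion per 1 nitrate.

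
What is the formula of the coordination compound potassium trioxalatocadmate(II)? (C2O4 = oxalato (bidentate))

K4[Cd(C2O4)3]

Ligands: 3 oxalato (C2O4, -2). Ligand charge sum = -6.
With Cd in oxidation state +2, the complex ion is [Cd...]^4−.
Charge balance with potassium (+1) requires 1 complex ion per 4 potassium.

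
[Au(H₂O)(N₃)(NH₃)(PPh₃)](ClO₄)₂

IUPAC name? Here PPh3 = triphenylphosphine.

ammineaquaazido(triphenylphosphine)gold(III) perchlorate

The 2 perchlorate counter-ions carry a total charge of -2, so each complex ion is 2+.
Ligand charges: 1×triphenylphosphine (neutral), 1×aqua (neutral), 1×ammine (neutral), 1×azido (-1 each); total -1. So Au + (-1) = 2+, giving Au = +3.
Ligands are named alphabetically: ammine before aqua before azido before triphenylphosphine.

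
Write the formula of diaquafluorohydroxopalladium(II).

Ligands: 2 aqua (H2O, neutral), 1 fluoro (F, -1), 1 hydroxo (OH, -1). Ligand charge sum = -2.
With Pd in oxidation state +2, the complex ion is [Pd...].

[PdF(H2O)2(OH)]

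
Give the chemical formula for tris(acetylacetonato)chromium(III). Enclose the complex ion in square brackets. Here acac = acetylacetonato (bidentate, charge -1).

[Cr(acac)3]

Ligands: 3 acetylacetonato (acac, -1). Ligand charge sum = -3.
With Cr in oxidation state +3, the complex ion is [Cr...].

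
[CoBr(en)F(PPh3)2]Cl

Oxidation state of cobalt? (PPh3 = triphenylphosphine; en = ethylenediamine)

1 chloride outside the brackets (-1 each) → the complex ion is 1+.
Ligand charges: 2×PPh3 neutral; 1×F = -1; 1×Br = -1; 1×en neutral; sum -2.
Co + (-2) = 1+ ⇒ Co is +3.

+3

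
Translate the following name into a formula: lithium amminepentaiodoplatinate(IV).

Ligands: 5 iodo (I, -1), 1 ammine (NH3, neutral). Ligand charge sum = -5.
With Pt in oxidation state +4, the complex ion is [Pt...]^1−.
Charge balance with lithium (+1) requires 1 complex ion per 1 lithium.

Li[PtI5(NH3)]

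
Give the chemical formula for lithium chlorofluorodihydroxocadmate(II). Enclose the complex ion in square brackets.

Ligands: 2 hydroxo (OH, -1), 1 fluoro (F, -1), 1 chloro (Cl, -1). Ligand charge sum = -4.
With Cd in oxidation state +2, the complex ion is [Cd...]^2−.
Charge balance with lithium (+1) requires 1 complex ion per 2 lithium.

Li2[CdClF(OH)2]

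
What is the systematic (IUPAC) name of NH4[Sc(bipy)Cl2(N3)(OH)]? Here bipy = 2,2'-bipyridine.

ammonium azido(2,2'-bipyridine)dichlorohydroxoscandate(III)

The 1 ammonium counter-ion carries a total charge of +1, so each complex ion is 1−.
Ligand charges: 1×hydroxo (-1 each), 1×azido (-1 each), 1×2,2'-bipyridine (neutral), 2×chloro (-1 each); total -4. So Sc + (-4) = 1−, giving Sc = +3.
Ligands are named alphabetically: azido before bipyridine before chloro before hydroxo.
The complex ion is anionic, so scandium takes the -ate form scandate(III).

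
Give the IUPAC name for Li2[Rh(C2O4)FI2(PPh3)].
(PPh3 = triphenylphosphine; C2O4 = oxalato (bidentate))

lithium fluorodiiodooxalato(triphenylphosphine)rhodate(III)

The 2 lithium counter-ions carry a total charge of +2, so each complex ion is 2−.
Ligand charges: 1×triphenylphosphine (neutral), 1×fluoro (-1 each), 1×oxalato (-2 each), 2×iodo (-1 each); total -5. So Rh + (-5) = 2−, giving Rh = +3.
The complex ion is anionic, so rhodium takes the -ate form rhodate(III).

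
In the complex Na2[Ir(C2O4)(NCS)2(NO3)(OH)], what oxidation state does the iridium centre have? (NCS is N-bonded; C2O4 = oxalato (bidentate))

+4

2 sodium outside the brackets (+1 each) → the complex ion is 2−.
Ligand charges: 1×OH = -1; 2×NCS = -2; 1×C2O4 = -2; 1×NO3 = -1; sum -6.
Ir + (-6) = 2− ⇒ Ir is +4.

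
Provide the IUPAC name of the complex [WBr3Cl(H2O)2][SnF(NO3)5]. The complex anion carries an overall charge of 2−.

diaquatribromochlorotungsten(VI) fluoropentanitratostannate(IV)

The complex anion is given as 2−; its ligand charges sum to -6, so Sn = +4.
A 1:1 salt means the cation carries the equal and opposite charge, 2+.
Cation: ligand charges sum to -4; for the ion to be 2+, W = +6.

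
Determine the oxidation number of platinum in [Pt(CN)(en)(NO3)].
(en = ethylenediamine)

No counter-ion: the bracketed complex is neutral.
Ligand charges: 1×NO3 = -1; 1×en neutral; 1×CN = -1; sum -2.
Pt + (-2) = 0 ⇒ Pt is +2.

+2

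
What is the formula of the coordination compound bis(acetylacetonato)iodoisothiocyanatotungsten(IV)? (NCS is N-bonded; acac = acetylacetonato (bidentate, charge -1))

[W(acac)2I(NCS)]

Ligands: 1 isothiocyanato (NCS, -1), 2 acetylacetonato (acac, -1), 1 iodo (I, -1). Ligand charge sum = -4.
With W in oxidation state +4, the complex ion is [W...].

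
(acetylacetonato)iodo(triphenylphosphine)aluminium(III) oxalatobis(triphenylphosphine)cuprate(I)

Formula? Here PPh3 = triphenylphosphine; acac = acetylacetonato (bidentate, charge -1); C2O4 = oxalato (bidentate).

Cation [Al…]: ligand charges -2, Al(III) ⇒ ion charge 1+.
Anion [Cu…]: ligand charges -2, Cu(I) ⇒ ion charge 1−.
One 1+ cation balances one 1− anion.

[Al(acac)I(PPh3)][Cu(C2O4)(PPh3)2]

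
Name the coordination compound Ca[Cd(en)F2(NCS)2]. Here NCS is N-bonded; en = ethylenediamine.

calcium (ethylenediamine)difluorodiisothiocyanatocadmate(II)

The 1 calcium counter-ion carries a total charge of +2, so each complex ion is 2−.
Ligand charges: 2×fluoro (-1 each), 2×isothiocyanato (-1 each), 1×ethylenediamine (neutral); total -4. So Cd + (-4) = 2−, giving Cd = +2.
Ligands are named alphabetically: ethylenediamine before fluoro before isothiocyanato.
The complex ion is anionic, so cadmium takes the -ate form cadmate(II).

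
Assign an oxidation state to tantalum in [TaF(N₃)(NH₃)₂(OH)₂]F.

1 fluoride outside the brackets (-1 each) → the complex ion is 1+.
Ligand charges: 1×N3 = -1; 2×NH3 neutral; 1×F = -1; 2×OH = -2; sum -4.
Ta + (-4) = 1+ ⇒ Ta is +5.

+5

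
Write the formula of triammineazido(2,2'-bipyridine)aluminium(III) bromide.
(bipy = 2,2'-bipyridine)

[Al(bipy)(N3)(NH3)3]Br2

Ligands: 3 ammine (NH3, neutral), 1 azido (N3, -1), 1 2,2'-bipyridine (bipy, neutral). Ligand charge sum = -1.
Charge balance with bromide (-1) requires 1 complex ion per 2 bromide.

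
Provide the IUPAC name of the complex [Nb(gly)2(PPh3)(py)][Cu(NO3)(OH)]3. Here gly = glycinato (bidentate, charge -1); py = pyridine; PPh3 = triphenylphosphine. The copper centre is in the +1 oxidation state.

Cu is given as +1; the anion's ligand charges sum to -2, so the complex anion is 1−.
With 3 anions per cation, the cation must be 3×1 = 3+.
Cation: ligand charges sum to -2; for the ion to be 3+, Nb = +5.

bis(glycinato)(pyridine)(triphenylphosphine)niobium(V) hydroxonitratocuprate(I)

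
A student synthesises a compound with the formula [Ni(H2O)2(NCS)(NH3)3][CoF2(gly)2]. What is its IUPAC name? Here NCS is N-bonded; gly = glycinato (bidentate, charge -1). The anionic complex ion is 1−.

triamminediaquaisothiocyanatonickel(II) difluorobis(glycinato)cobaltate(III)

Both ions are complex: the cation is named first with the plain metal name, the anion second with the -ate form; each ion's ligands are alphabetised independently.
The complex anion is given as 1−; its ligand charges sum to -4, so Co = +3.
A 1:1 salt means the cation carries the equal and opposite charge, 1+.
Cation: ligand charges sum to -1; for the ion to be 1+, Ni = +2.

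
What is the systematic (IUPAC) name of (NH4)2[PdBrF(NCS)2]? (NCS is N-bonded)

ammonium bromofluorodiisothiocyanatopalladate(II)

The 2 ammonium counter-ions carry a total charge of +2, so each complex ion is 2−.
Ligand charges: 1×fluoro (-1 each), 1×bromo (-1 each), 2×isothiocyanato (-1 each); total -4. So Pd + (-4) = 2−, giving Pd = +2.
The complex ion is anionic, so palladium takes the -ate form palladate(II).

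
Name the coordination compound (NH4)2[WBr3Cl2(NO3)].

ammonium tribromodichloronitratotungstate(IV)

The 2 ammonium counter-ions carry a total charge of +2, so each complex ion is 2−.
Ligand charges: 3×bromo (-1 each), 2×chloro (-1 each), 1×nitrato (-1 each); total -6. So W + (-6) = 2−, giving W = +4.
Ligands are named alphabetically: bromo before chloro before nitrato.
The complex ion is anionic, so tungsten takes the -ate form tungstate(IV).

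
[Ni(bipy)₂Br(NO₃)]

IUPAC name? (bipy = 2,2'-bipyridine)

There is no counter-ion, so the complex is neutral overall.
Ligand charges: 1×bromo (-1 each), 2×2,2'-bipyridine (neutral), 1×nitrato (-1 each); total -2. So Ni + (-2) = 0, giving Ni = +2.
Ligands are named alphabetically: bipyridine before bromo before nitrato.

bis(2,2'-bipyridine)bromonitratonickel(II)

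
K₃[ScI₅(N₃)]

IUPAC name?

The 3 potassium counter-ions carry a total charge of +3, so each complex ion is 3−.
Ligand charges: 5×iodo (-1 each), 1×azido (-1 each); total -6. So Sc + (-6) = 3−, giving Sc = +3.
The complex ion is anionic, so scandium takes the -ate form scandate(III).

potassium azidopentaiodoscandate(III)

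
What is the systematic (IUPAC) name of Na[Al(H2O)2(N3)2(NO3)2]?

sodium diaquadiazidodinitratoaluminate(III)

The 1 sodium counter-ion carries a total charge of +1, so each complex ion is 1−.
Ligand charges: 2×nitrato (-1 each), 2×azido (-1 each), 2×aqua (neutral); total -4. So Al + (-4) = 1−, giving Al = +3.
Ligands are named alphabetically: aqua before azido before nitrato.
The complex ion is anionic, so aluminium takes the -ate form aluminate(III).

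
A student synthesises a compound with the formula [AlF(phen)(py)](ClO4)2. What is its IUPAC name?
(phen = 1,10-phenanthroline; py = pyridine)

The 2 perchlorate counter-ions carry a total charge of -2, so each complex ion is 2+.
Ligand charges: 1×1,10-phenanthroline (neutral), 1×pyridine (neutral), 1×fluoro (-1 each); total -1. So Al + (-1) = 2+, giving Al = +3.
Ligands are named alphabetically: fluoro before phenanthroline before pyridine.

fluoro(1,10-phenanthroline)(pyridine)aluminium(III) perchlorate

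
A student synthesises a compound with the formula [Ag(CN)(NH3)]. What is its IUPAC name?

amminecyanosilver(I)

There is no counter-ion, so the complex is neutral overall.
Ligand charges: 1×ammine (neutral), 1×cyano (-1 each); total -1. So Ag + (-1) = 0, giving Ag = +1.
Ligands are named alphabetically: ammine before cyano.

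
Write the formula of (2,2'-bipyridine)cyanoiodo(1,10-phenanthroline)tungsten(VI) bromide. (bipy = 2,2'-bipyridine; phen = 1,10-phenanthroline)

Ligands: 1 2,2'-bipyridine (bipy, neutral), 1 iodo (I, -1), 1 1,10-phenanthroline (phen, neutral), 1 cyano (CN, -1). Ligand charge sum = -2.
With W in oxidation state +6, the complex ion is [W...]^4+.
Charge balance with bromide (-1) requires 1 complex ion per 4 bromide.

[W(bipy)(CN)I(phen)]Br4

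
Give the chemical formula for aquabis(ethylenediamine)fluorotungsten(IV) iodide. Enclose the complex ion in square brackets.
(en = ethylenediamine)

[W(en)2F(H2O)]I3

Ligands: 2 ethylenediamine (en, neutral), 1 aqua (H2O, neutral), 1 fluoro (F, -1). Ligand charge sum = -1.
With W in oxidation state +4, the complex ion is [W...]^3+.
Charge balance with iodide (-1) requires 1 complex ion per 3 iodide.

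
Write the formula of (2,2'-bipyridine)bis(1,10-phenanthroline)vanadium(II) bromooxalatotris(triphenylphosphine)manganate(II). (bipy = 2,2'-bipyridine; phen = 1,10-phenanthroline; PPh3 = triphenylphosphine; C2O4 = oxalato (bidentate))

[V(bipy)(phen)2][MnBr(C2O4)(PPh3)3]2

Cation [V…]: ligand charges 0, V(II) ⇒ ion charge 2+.
Anion [Mn…]: ligand charges -3, Mn(II) ⇒ ion charge 1−.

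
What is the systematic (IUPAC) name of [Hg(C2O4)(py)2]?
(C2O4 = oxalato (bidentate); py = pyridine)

There is no counter-ion, so the complex is neutral overall.
Ligand charges: 1×oxalato (-2 each), 2×pyridine (neutral); total -2. So Hg + (-2) = 0, giving Hg = +2.
Ligands are named alphabetically: oxalato before pyridine.

oxalatobis(pyridine)mercury(II)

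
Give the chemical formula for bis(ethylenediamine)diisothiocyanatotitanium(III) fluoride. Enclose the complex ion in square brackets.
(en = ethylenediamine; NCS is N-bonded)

[Ti(en)2(NCS)2]F

Ligands: 2 ethylenediamine (en, neutral), 2 isothiocyanato (NCS, -1). Ligand charge sum = -2.
With Ti in oxidation state +3, the complex ion is [Ti...]^1+.
Charge balance with fluoride (-1) requires 1 complex ion per 1 fluoride.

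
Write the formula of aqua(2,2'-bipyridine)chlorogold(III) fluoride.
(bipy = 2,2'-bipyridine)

[Au(bipy)Cl(H2O)]F2

Ligands: 1 chloro (Cl, -1), 1 aqua (H2O, neutral), 1 2,2'-bipyridine (bipy, neutral). Ligand charge sum = -1.
Charge balance with fluoride (-1) requires 1 complex ion per 2 fluoride.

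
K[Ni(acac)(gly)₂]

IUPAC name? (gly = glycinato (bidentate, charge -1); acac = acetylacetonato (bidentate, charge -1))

potassium (acetylacetonato)bis(glycinato)nickelate(II)

The 1 potassium counter-ion carries a total charge of +1, so each complex ion is 1−.
Ligand charges: 2×glycinato (-1 each), 1×acetylacetonato (-1 each); total -3. So Ni + (-3) = 1−, giving Ni = +2.
Ligands are named alphabetically: acetylacetonato before glycinato.
The complex ion is anionic, so nickel takes the -ate form nickelate(II).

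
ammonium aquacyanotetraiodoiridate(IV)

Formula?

Ligands: 1 aqua (H2O, neutral), 1 cyano (CN, -1), 4 iodo (I, -1). Ligand charge sum = -5.
With Ir in oxidation state +4, the complex ion is [Ir...]^1−.
Charge balance with ammonium (+1) requires 1 complex ion per 1 ammonium.

NH4[Ir(CN)(H2O)I4]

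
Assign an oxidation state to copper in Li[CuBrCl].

1 lithium outside the brackets (+1 each) → the complex ion is 1−.
Ligand charges: 1×Br = -1; 1×Cl = -1; sum -2.
Cu + (-2) = 1− ⇒ Cu is +1.

+1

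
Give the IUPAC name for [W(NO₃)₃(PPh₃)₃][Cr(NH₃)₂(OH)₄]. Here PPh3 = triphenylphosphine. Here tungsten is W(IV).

W is given as +4; the cation's ligand charges sum to -3, so the complex cation is 1+.
A 1:1 salt means the anion carries the equal and opposite charge, 1−.
Anion: ligand charges sum to -4; for the ion to be 1−, Cr = +3.

trinitratotris(triphenylphosphine)tungsten(IV) diamminetetrahydroxochromate(III)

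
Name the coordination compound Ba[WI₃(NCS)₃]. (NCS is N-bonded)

The 1 barium counter-ion carries a total charge of +2, so each complex ion is 2−.
Ligand charges: 3×iodo (-1 each), 3×isothiocyanato (-1 each); total -6. So W + (-6) = 2−, giving W = +4.
Ligands are named alphabetically: iodo before isothiocyanato.
The complex ion is anionic, so tungsten takes the -ate form tungstate(IV).

barium triiodotriisothiocyanatotungstate(IV)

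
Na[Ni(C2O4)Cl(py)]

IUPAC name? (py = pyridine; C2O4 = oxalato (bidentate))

sodium chlorooxalato(pyridine)nickelate(II)

The 1 sodium counter-ion carries a total charge of +1, so each complex ion is 1−.
Ligand charges: 1×chloro (-1 each), 1×pyridine (neutral), 1×oxalato (-2 each); total -3. So Ni + (-3) = 1−, giving Ni = +2.
Ligands are named alphabetically: chloro before oxalato before pyridine.
The complex ion is anionic, so nickel takes the -ate form nickelate(II).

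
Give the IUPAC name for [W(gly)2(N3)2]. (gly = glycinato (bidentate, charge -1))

diazidobis(glycinato)tungsten(IV)

There is no counter-ion, so the complex is neutral overall.
Ligand charges: 2×azido (-1 each), 2×glycinato (-1 each); total -4. So W + (-4) = 0, giving W = +4.
Ligands are named alphabetically: azido before glycinato.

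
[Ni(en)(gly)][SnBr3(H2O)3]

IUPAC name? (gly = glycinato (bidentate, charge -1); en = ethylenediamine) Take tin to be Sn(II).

(ethylenediamine)(glycinato)nickel(II) triaquatribromostannate(II)

Both ions are complex: the cation is named first with the plain metal name, the anion second with the -ate form; each ion's ligands are alphabetised independently.
Sn is given as +2; the anion's ligand charges sum to -3, so the complex anion is 1−.
A 1:1 salt means the cation carries the equal and opposite charge, 1+.
Cation: ligand charges sum to -1; for the ion to be 1+, Ni = +2.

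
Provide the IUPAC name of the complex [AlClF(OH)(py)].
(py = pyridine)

There is no counter-ion, so the complex is neutral overall.
Ligand charges: 1×fluoro (-1 each), 1×chloro (-1 each), 1×pyridine (neutral), 1×hydroxo (-1 each); total -3. So Al + (-3) = 0, giving Al = +3.
Ligands are named alphabetically: chloro before fluoro before hydroxo before pyridine.

chlorofluorohydroxo(pyridine)aluminium(III)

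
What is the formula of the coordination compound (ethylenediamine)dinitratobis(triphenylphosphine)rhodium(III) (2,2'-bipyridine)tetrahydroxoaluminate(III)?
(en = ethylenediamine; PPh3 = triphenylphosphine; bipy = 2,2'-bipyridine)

Cation [Rh…]: ligand charges -2, Rh(III) ⇒ ion charge 1+.
Anion [Al…]: ligand charges -4, Al(III) ⇒ ion charge 1−.

[Rh(en)(NO3)2(PPh3)2][Al(bipy)(OH)4]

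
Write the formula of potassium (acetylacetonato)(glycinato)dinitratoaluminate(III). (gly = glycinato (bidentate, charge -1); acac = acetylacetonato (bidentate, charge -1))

Ligands: 1 glycinato (gly, -1), 2 nitrato (NO3, -1), 1 acetylacetonato (acac, -1). Ligand charge sum = -4.
With Al in oxidation state +3, the complex ion is [Al...]^1−.
Charge balance with potassium (+1) requires 1 complex ion per 1 potassium.

K[Al(acac)(gly)(NO3)2]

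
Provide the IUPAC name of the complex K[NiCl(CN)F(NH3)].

The 1 potassium counter-ion carries a total charge of +1, so each complex ion is 1−.
Ligand charges: 1×cyano (-1 each), 1×fluoro (-1 each), 1×ammine (neutral), 1×chloro (-1 each); total -3. So Ni + (-3) = 1−, giving Ni = +2.
The complex ion is anionic, so nickel takes the -ate form nickelate(II).

potassium amminechlorocyanofluoronickelate(II)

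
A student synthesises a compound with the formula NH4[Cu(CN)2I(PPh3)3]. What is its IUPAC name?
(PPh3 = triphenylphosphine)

ammonium dicyanoiodotris(triphenylphosphine)cuprate(II)

The 1 ammonium counter-ion carries a total charge of +1, so each complex ion is 1−.
Ligand charges: 1×iodo (-1 each), 2×cyano (-1 each), 3×triphenylphosphine (neutral); total -3. So Cu + (-3) = 1−, giving Cu = +2.
The complex ion is anionic, so copper takes the -ate form cuprate(II).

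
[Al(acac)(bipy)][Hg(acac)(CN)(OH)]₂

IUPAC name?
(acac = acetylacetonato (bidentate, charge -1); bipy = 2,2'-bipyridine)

(acetylacetonato)(2,2'-bipyridine)aluminium(III) (acetylacetonato)cyanohydroxomercurate(II)

Both ions are complex: the cation is named first with the plain metal name, the anion second with the -ate form; each ion's ligands are alphabetised independently.
Aluminium is always +3 in its complexes; the cation's ligand charges sum to -1, so the complex cation is 2+.
With 2 anions per cation, each anion must be 2/2 = 1−.
Anion: ligand charges sum to -3; for the ion to be 1−, Hg = +2.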